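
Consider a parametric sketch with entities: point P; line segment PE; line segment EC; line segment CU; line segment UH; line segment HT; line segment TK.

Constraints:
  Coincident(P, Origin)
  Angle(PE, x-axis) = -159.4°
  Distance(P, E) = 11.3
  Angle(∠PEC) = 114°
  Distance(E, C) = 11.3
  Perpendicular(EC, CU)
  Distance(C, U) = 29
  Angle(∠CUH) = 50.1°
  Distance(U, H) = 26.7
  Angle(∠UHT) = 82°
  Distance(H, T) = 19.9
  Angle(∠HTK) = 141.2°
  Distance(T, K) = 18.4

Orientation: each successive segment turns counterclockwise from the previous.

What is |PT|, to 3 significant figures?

15.6

P is at the origin; PE runs at -159.4° with length 11.3, so E = (-10.6, -3.98). ∠PEC = 114.0° gives EC at -93.4° from the x-axis; with |EC| = 11.3, C = (-11.2, -15.3). EC ⟂ CU, so CU runs at -3.40°; with |CU| = 29.0, U = (17.7, -17.0). ∠CUH = 50.1° gives UH at 126° from the x-axis; with |UH| = 26.7, H = (1.82, 4.49). ∠UHT = 82.0° gives HT at -136° from the x-axis; with |HT| = 19.9, T = (-12.4, -9.46). Then |PT| = |T − P| = 15.6.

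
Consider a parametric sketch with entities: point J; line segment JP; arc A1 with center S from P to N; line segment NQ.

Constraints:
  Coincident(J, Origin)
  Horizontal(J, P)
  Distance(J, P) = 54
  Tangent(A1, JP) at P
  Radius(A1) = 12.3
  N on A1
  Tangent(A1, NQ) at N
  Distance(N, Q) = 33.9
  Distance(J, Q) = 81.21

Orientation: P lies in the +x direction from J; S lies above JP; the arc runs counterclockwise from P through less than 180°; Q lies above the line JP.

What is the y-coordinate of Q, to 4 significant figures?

45.95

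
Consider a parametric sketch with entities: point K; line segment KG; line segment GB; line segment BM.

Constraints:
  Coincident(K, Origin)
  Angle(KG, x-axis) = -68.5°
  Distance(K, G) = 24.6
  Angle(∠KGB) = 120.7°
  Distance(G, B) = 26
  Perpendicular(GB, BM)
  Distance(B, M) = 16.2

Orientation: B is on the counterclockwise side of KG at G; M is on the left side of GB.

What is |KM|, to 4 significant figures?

38.88

K is at the origin; KG runs at -68.5° with length 24.6, so G = 24.6·(cos -68.5°, sin -68.5°) = (9.016, -22.89). ∠KGB = 120.7°, so GB runs at -68.5° + (180° − 120.7°) = -9.200° from the x-axis; with |GB| = 26.0, B = G + 26.0·(cos -9.200°, sin -9.200°) = (34.68, -27.05). The perpendicularity gives BM at right angles to GB; with |BM| = 16.2 on the left of GB, M = B + 16.2·(0.1599, 0.9871) = (37.27, -11.05). Then |KM| = |M − K| = 38.88.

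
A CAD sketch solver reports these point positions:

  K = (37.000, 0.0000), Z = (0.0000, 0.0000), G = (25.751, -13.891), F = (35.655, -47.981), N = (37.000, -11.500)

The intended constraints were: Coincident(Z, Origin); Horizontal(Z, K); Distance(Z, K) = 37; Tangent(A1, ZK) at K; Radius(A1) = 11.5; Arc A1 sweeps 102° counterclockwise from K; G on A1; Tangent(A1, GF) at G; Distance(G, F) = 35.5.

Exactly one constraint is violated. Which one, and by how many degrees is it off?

Tangent(A1, GF) at G — off by 4.20°.

Z = (0.00, 0.00) ✓; Z.y = 0.00, K.y = 0.00 ✓; |ZK| = 37.00 ✓; ∠(NK, KZ) = 90.00° ✓; |NK| = 11.50 ✓; bearing(N→G) − bearing(N→K) = 102.0° ✓; |NG| = 11.50 ✓; ∠(NG, GF) = 85.80° ✗; |GF| = 35.50 ✓.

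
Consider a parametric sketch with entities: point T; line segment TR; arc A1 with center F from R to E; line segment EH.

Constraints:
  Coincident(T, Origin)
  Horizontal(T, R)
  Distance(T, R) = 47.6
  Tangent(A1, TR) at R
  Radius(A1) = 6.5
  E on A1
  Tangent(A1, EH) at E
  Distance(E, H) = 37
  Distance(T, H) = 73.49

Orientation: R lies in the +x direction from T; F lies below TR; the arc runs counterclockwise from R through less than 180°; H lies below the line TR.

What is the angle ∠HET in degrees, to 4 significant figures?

133.0°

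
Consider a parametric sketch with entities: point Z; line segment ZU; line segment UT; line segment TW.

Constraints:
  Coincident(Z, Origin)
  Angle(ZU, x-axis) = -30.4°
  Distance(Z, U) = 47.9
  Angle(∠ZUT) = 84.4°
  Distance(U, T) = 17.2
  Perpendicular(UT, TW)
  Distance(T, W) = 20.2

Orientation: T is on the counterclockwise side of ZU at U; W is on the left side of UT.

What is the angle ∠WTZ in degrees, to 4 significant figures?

14.72°

∠ZUT = 84.4°, so UT runs at -30.4° + (180° − 84.4°) = 65.20° from the x-axis; with |UT| = 17.2, T = U + 17.2·(cos 65.20°, sin 65.20°) = (48.53, -8.625). UT ⟂ TW; with |TW| = 20.2 on the left of UT, W = T + 20.2·(-0.9078, 0.4195) = (30.19, -0.1523). Then cos ∠WTZ = TW·TZ / (|TW||TZ|), giving 14.72°.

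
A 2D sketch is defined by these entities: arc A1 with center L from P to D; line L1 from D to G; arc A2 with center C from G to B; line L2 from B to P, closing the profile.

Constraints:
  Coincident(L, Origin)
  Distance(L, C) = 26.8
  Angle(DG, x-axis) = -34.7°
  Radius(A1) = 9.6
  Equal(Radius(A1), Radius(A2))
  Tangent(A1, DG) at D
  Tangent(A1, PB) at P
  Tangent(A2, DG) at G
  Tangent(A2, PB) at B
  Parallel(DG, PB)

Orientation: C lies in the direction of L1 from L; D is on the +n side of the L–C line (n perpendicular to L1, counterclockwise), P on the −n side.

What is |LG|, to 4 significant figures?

28.47

The slot axis is L1's direction at -34.7°, so u = (cos -34.7°, sin -34.7°) = (0.8221, -0.5693) and n = (−sin -34.7°, cos -34.7°) = (0.5693, 0.8221). L is at the origin and C lies 26.8 along u from L, so C = 26.8·u = (22.03, -15.26). Tangency of A1 to both parallel lines with radius 9.6 puts D and P at L ± 9.6·n: D = (5.465, 7.893), P = (-5.465, -7.893). Equal radii place G and B the same way about C: G = C + 9.6·n = (27.50, -7.364), B = C − 9.6·n = (16.57, -23.15). Then |LG| = |G − L| = 28.47.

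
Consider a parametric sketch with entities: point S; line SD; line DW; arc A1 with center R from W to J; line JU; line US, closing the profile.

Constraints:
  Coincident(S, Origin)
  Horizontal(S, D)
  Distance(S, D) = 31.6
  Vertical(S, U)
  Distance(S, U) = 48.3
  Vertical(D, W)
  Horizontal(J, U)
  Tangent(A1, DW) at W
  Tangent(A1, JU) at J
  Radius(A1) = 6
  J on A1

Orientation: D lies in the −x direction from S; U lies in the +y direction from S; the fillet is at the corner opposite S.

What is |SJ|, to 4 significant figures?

54.66

S is at the origin; SD is horizontal with |SD| = 31.6 and D on the −x side, so D = (-31.60, 0.000). S and U share the same x with |SU| = 48.3 and U on the +y side, so U = (0.000, 48.30). The virtual corner opposite S is at (-31.60, 48.30). Tangency of A1 to DW means the radius RW is perpendicular to DW and tangency of A1 to JU means the radius RJ is perpendicular to JU, with radius 6.0, so the center R sits 6.0 in from both sides at R = (-25.60, 42.30). That places the tangent points at W = (-31.60, 42.30) on DW and J = (-25.60, 48.30) on JU. Then |SJ| = |J − S| = 54.66.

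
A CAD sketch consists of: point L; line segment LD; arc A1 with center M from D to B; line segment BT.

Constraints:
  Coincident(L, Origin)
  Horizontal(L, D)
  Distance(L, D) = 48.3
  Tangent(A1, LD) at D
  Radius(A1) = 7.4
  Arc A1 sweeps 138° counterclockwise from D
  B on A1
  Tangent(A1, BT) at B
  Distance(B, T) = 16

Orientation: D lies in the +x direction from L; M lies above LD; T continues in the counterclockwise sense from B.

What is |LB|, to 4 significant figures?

54.79

L is at the origin; L and D share the same y with |LD| = 48.3 and D on the +x side, so D = (48.30, 0.000). A1 meets LD tangentially, so MD is at right angles to LD, so M = D + (0, 7.4) = (48.30, 7.400). On A1, D sits at bearing -90° from M; a 138° counterclockwise sweep puts B at bearing 48°, so B = M + 7.4·(cos 48°, sin 48°) = (53.25, 12.90). Then |LB| = |B − L| = 54.79.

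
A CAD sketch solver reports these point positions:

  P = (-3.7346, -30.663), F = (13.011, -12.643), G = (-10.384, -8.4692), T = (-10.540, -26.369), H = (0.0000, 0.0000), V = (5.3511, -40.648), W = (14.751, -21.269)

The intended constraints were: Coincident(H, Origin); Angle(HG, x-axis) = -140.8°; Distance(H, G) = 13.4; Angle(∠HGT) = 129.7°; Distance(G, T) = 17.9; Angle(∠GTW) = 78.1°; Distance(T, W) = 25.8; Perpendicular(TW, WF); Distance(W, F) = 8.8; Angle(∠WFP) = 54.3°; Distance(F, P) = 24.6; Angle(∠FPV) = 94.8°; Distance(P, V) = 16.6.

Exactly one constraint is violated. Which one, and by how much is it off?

Distance(P, V) = 16.6 — off by 3.10.

H = (0.00, 0.00) ✓; HG at -140.8° ✓; |HG| = 13.40 ✓; ∠HGT = 129.7° ✓; |GT| = 17.90 ✓; ∠GTW = 78.10° ✓; |TW| = 25.80 ✓; ∠(TW, WF) = 90.00° ✓; |WF| = 8.800 ✓; ∠WFP = 54.31° ✓; |FP| = 24.60 ✓; ∠FPV = 94.80° ✓; |PV| = 13.50 ✗.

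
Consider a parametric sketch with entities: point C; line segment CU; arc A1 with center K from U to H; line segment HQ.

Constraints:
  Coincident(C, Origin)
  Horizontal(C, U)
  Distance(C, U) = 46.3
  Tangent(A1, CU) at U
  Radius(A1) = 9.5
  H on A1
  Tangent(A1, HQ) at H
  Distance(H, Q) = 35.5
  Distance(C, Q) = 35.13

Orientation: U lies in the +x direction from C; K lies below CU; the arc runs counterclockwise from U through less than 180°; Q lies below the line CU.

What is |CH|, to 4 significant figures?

39.09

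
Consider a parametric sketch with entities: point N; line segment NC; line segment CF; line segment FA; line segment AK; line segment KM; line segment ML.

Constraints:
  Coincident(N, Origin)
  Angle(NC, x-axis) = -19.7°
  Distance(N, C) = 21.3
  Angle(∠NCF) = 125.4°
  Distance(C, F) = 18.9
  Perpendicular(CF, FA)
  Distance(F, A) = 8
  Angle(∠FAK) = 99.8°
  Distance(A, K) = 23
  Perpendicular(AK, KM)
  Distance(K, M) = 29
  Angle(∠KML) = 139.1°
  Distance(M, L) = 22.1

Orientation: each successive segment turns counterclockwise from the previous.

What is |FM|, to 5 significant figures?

32.240

N is at the origin; NC runs at -19.7° with length 21.3, so C = (20.053, -7.1801). ∠NCF = 125.4° gives CF at 34.900° from the x-axis; with |CF| = 18.9, F = (35.554, 3.6334). The perpendicularity gives FA at right angles to CF, so FA runs at 124.90°; with |FA| = 8.0, A = (30.977, 10.195). ∠FAK = 99.8° gives AK at -154.90° from the x-axis; with |AK| = 23.0, K = (10.149, 0.43806). AK ⟂ KM, so KM runs at -64.900°; with |KM| = 29.0, M = (22.451, -25.823). Then |FM| = |M − F| = 32.240.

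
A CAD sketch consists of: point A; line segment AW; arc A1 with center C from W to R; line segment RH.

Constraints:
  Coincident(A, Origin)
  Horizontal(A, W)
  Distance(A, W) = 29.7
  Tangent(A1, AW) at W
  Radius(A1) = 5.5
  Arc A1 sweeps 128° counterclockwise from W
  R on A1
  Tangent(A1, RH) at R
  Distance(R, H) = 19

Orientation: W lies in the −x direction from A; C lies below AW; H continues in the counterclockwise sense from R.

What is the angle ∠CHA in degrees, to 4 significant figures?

64.97°

A is at the origin; A and W share the same y with |AW| = 29.7 and W on the −x side, so W = (-29.70, 0.000). Since A1 is tangent to AW there, CW ⟂ AW, so C = W + (0, -5.5) = (-29.70, -5.500). On A1, W sits at bearing 90° from C; a 128° counterclockwise sweep puts R at bearing 218°, so R = C + 5.5·(cos 218°, sin 218°) = (-34.03, -8.886). Since A1 is tangent to RH there, CR ⟂ RH, so RH runs along (−sin 218°, cos 218°); with |RH| = 19.0, H = (-22.34, -23.86). Then cos ∠CHA = HC·HA / (|HC||HA|), giving 64.97°.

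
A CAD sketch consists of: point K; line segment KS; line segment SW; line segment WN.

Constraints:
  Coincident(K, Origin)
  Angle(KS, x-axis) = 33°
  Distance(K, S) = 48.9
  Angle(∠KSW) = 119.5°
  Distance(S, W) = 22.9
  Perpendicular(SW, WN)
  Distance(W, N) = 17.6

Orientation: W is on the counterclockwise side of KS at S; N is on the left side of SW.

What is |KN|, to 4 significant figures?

53.20

K is at the origin; KS runs at 33.0° with length 48.9, so S = 48.9·(cos 33.0°, sin 33.0°) = (41.01, 26.63). ∠KSW = 119.5°, so SW runs at 33.0° + (180° − 119.5°) = 93.50° from the x-axis; with |SW| = 22.9, W = S + 22.9·(cos 93.50°, sin 93.50°) = (39.61, 49.49). SW is perpendicular to WN; with |WN| = 17.6 on the left of SW, N = W + 17.6·(-0.9981, -0.06105) = (22.05, 48.42). Then |KN| = |N − K| = 53.20.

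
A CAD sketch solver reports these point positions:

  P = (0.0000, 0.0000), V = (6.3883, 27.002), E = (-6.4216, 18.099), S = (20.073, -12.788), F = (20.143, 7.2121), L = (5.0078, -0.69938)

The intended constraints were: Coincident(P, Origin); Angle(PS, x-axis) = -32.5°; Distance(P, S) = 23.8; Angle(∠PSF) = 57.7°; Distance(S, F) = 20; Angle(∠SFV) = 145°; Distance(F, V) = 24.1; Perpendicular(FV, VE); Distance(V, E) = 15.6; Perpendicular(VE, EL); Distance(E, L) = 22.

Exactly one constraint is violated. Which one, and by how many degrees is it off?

Perpendicular(VE, EL) — off by 3.50°.

P = (0.00, 0.00) ✓; PS at -32.50° ✓; |PS| = 23.80 ✓; ∠PSF = 57.70° ✓; |SF| = 20.00 ✓; ∠SFV = 145.0° ✓; |FV| = 24.10 ✓; ∠(FV, VE) = 90.00° ✓; |VE| = 15.60 ✓; ∠(VE, EL) = 86.50° ✗; |EL| = 22.00 ✓.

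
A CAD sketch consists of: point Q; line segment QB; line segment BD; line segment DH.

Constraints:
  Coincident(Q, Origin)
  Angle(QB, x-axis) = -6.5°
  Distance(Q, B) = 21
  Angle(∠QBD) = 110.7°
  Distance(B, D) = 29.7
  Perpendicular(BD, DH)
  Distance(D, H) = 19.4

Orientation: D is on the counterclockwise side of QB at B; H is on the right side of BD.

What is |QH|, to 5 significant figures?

53.876

Q is at the origin; QB runs at -6.5° with length 21.0, so B = 21.0·(cos -6.5°, sin -6.5°) = (20.865, -2.3773). ∠QBD = 110.7°, so BD runs at -6.5° + (180° − 110.7°) = 62.800° from the x-axis; with |BD| = 29.7, D = B + 29.7·(cos 62.800°, sin 62.800°) = (34.441, 24.038). The perpendicularity gives DH at right angles to BD; with |DH| = 19.4 on the right of BD, H = D + 19.4·(0.88942, -0.45710) = (51.695, 15.171). Then |QH| = |H − Q| = 53.876.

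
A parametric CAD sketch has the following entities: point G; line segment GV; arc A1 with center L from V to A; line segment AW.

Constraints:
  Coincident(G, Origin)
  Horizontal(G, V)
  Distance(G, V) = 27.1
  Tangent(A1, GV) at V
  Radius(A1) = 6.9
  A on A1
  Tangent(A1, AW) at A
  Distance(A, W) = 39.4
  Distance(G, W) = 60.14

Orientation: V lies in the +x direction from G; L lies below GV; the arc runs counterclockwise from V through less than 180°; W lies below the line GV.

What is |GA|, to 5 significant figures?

23.439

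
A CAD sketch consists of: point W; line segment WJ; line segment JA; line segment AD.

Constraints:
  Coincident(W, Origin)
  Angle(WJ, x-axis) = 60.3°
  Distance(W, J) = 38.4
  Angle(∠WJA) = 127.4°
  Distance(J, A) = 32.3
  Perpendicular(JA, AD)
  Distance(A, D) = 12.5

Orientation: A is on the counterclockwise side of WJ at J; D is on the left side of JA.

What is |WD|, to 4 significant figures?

58.46

W is at the origin; WJ runs at 60.3° with length 38.4, so J = 38.4·(cos 60.3°, sin 60.3°) = (19.03, 33.36). ∠WJA = 127.4°, so JA runs at 60.3° + (180° − 127.4°) = 112.9° from the x-axis; with |JA| = 32.3, A = J + 32.3·(cos 112.9°, sin 112.9°) = (6.457, 63.11). JA is perpendicular to AD; with |AD| = 12.5 on the left of JA, D = A + 12.5·(-0.9212, -0.3891) = (-5.058, 58.25). Then |WD| = |D − W| = 58.46.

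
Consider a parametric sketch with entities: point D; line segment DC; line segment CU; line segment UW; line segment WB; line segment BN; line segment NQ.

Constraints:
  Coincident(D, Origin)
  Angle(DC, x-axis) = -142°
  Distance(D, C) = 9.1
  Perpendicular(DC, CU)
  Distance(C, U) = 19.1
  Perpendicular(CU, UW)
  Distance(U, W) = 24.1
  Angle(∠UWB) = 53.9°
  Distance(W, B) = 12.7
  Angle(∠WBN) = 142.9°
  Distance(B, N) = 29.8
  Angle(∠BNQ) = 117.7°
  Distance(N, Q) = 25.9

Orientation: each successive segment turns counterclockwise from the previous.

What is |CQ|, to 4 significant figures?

35.40

∠WBN = 142.9° gives BN at -158.8° from the x-axis; with |BN| = 29.8, N = (-16.42, -13.11). ∠BNQ = 117.7° gives NQ at -96.50° from the x-axis; with |NQ| = 25.9, Q = (-19.35, -38.85). Then |CQ| = |Q − C| = 35.40.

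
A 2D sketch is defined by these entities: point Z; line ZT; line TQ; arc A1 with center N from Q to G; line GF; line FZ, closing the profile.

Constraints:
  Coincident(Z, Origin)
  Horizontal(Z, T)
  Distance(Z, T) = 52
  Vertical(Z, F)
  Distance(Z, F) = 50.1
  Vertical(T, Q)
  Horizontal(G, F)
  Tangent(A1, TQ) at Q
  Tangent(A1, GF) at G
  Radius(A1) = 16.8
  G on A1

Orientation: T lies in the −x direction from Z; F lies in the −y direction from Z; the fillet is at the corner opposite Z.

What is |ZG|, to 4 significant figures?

61.23

The virtual corner opposite Z is at (-52.00, -50.10). Tangency of A1 to TQ means the radius NQ is perpendicular to TQ and since A1 is tangent to GF there, NG ⟂ GF, with radius 16.8, so the center N sits 16.8 in from both sides at N = (-35.20, -33.30). That places the tangent points at Q = (-52.00, -33.30) on TQ and G = (-35.20, -50.10) on GF. Then |ZG| = |G − Z| = 61.23.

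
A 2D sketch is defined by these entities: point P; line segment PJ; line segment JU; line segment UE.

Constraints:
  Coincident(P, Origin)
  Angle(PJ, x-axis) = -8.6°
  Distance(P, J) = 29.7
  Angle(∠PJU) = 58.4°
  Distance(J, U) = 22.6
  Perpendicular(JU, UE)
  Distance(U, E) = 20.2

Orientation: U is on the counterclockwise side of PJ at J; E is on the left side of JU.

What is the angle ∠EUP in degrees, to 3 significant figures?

15.5°

P is at the origin; PJ runs at -8.6° with length 29.7, so J = 29.7·(cos -8.6°, sin -8.6°) = (29.4, -4.44). ∠PJU = 58.4°, so JU runs at -8.6° + (180° − 58.4°) = 113° from the x-axis; with |JU| = 22.6, U = J + 22.6·(cos 113°, sin 113°) = (20.5, 16.4). The perpendicularity gives UE at right angles to JU; with |UE| = 20.2 on the left of JU, E = U + 20.2·(-0.921, -0.391) = (1.94, 8.47). Then cos ∠EUP = UE·UP / (|UE||UP|), giving 15.5°.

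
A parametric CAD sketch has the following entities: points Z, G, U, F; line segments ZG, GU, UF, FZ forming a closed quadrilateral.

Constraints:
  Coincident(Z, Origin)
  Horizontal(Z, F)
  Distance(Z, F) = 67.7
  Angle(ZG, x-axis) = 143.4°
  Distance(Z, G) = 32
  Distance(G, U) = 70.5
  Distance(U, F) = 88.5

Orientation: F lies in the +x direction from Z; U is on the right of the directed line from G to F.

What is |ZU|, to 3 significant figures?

49.1

Checks: |GU| = 70.50 ✓; |UF| = 88.50 ✓.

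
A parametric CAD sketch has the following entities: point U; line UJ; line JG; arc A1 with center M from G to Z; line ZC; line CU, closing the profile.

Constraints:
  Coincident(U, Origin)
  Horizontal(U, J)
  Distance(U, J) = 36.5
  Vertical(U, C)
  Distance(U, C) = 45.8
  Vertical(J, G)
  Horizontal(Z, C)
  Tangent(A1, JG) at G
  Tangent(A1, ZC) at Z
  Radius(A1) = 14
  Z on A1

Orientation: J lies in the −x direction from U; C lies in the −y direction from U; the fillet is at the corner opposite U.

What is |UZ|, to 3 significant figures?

51.0

The virtual corner opposite U is at (-36.5, -45.8). The tangent condition forces MG to be normal to JG and the tangent condition forces MZ to be normal to ZC, with radius 14.0, so the center M sits 14.0 in from both sides at M = (-22.5, -31.8). That places the tangent points at G = (-36.5, -31.8) on JG and Z = (-22.5, -45.8) on ZC. Then |UZ| = |Z − U| = 51.0.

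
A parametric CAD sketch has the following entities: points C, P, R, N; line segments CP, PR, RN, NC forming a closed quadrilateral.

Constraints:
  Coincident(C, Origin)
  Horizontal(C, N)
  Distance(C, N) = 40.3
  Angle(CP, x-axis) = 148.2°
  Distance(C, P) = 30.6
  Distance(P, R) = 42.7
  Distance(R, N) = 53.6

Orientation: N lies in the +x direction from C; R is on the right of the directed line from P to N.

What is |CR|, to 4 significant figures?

24.16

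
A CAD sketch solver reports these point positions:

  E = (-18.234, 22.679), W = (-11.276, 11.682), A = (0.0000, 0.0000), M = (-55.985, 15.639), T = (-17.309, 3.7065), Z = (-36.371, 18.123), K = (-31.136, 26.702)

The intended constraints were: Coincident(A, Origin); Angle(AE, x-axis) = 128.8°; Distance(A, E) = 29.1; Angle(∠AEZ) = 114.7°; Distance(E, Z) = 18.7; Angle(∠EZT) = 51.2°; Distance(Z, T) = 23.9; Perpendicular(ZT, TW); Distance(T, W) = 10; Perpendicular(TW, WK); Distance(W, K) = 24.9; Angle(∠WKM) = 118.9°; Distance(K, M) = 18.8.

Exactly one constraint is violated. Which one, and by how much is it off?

Distance(K, M) = 18.8 — off by 8.40.

A = (0.00, 0.00) ✓; AE at 128.8° ✓; |AE| = 29.10 ✓; ∠AEZ = 114.7° ✓; |EZ| = 18.70 ✓; ∠EZT = 51.20° ✓; |ZT| = 23.90 ✓; ∠(ZT, TW) = 89.99° ✓; |TW| = 10.00 ✓; ∠(TW, WK) = 90.01° ✓; |WK| = 24.90 ✓; ∠WKM = 118.9° ✓; |KM| = 27.20 ✗.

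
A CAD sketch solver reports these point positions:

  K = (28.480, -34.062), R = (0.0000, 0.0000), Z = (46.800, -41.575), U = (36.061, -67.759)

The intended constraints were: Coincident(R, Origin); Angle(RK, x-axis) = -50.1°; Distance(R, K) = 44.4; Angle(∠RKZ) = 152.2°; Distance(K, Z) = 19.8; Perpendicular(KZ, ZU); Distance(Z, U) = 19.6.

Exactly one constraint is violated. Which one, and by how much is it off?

Distance(Z, U) = 19.6 — off by 8.70.

R = (0.00, 0.00) ✓; RK at -50.10° ✓; |RK| = 44.40 ✓; ∠RKZ = 152.2° ✓; |KZ| = 19.80 ✓; ∠(KZ, ZU) = 90.00° ✓; |ZU| = 28.30 ✗.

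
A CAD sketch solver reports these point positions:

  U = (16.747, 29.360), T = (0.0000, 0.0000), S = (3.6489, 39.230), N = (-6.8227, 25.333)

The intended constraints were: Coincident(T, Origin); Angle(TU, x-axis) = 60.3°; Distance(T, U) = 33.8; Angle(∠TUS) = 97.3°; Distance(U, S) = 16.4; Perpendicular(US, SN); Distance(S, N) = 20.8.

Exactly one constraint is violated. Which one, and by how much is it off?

Distance(S, N) = 20.8 — off by 3.40.

T = (0.00, 0.00) ✓; TU at 60.30° ✓; |TU| = 33.80 ✓; ∠TUS = 97.30° ✓; |US| = 16.40 ✓; ∠(US, SN) = 90.00° ✓; |SN| = 17.40 ✗.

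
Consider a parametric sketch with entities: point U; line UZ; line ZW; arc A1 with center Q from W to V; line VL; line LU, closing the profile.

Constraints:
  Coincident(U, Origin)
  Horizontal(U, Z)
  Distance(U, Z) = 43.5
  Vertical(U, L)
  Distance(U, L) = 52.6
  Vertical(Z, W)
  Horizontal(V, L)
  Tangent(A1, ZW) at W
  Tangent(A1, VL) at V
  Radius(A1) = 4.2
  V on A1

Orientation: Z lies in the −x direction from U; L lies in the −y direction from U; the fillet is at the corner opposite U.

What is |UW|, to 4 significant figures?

65.08

U is at the origin; U and Z share the same y with |UZ| = 43.5 and Z on the −x side, so Z = (-43.50, 0.000). U and L share the same x with |UL| = 52.6 and L on the −y side, so L = (0.000, -52.60). The virtual corner opposite U is at (-43.50, -52.60). The tangent condition forces QW to be normal to ZW and since A1 is tangent to VL there, QV ⟂ VL, with radius 4.2, so the center Q sits 4.2 in from both sides at Q = (-39.30, -48.40). That places the tangent points at W = (-43.50, -48.40) on ZW and V = (-39.30, -52.60) on VL. Then |UW| = |W − U| = 65.08.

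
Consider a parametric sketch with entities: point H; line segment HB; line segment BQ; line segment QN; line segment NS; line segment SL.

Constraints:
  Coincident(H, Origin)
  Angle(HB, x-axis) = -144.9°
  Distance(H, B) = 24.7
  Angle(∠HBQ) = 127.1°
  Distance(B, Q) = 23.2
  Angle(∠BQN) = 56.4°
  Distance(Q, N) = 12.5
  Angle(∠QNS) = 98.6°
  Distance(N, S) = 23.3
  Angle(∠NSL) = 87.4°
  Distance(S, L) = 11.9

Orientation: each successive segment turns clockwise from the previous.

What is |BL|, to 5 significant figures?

10.004

H is at the origin; HB runs at -144.9° with length 24.7, so B = (-20.208, -14.203). ∠HBQ = 127.1° gives BQ at 162.20° from the x-axis; with |BQ| = 23.2, Q = (-42.298, -7.1105). ∠BQN = 56.4° gives QN at 38.600° from the x-axis; with |QN| = 12.5, N = (-32.529, 0.68800). ∠QNS = 98.6° gives NS at -42.800° from the x-axis; with |NS| = 23.3, S = (-15.433, -15.143). ∠NSL = 87.4° gives SL at -135.40° from the x-axis; with |SL| = 11.9, L = (-23.906, -23.499). Then |BL| = |L − B| = 10.004.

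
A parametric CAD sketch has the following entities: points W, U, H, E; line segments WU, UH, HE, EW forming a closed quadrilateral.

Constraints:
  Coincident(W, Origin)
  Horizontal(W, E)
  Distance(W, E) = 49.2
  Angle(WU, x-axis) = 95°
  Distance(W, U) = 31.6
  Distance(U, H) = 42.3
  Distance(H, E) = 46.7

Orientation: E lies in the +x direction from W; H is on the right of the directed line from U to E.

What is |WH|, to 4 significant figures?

10.96

Checks: W.y = 0.00, E.y = 0.00 ✓; |UH| = 42.30 ✓; |HE| = 46.70 ✓.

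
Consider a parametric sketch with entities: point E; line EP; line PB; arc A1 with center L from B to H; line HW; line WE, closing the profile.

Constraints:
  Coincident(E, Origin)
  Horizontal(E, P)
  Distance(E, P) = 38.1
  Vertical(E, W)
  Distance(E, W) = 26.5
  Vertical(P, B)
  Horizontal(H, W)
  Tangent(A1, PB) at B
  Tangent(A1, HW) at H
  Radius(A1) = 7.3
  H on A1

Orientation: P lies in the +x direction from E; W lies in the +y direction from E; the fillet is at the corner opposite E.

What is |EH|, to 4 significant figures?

40.63

E is at the origin; EP is horizontal with |EP| = 38.1 and P on the +x side, so P = (38.10, 0.000). EW is vertical with |EW| = 26.5 and W on the +y side, so W = (0.000, 26.50). The virtual corner opposite E is at (38.10, 26.50). A1 meets PB tangentially, so LB is at right angles to PB and A1 meets HW tangentially, so LH is at right angles to HW, with radius 7.3, so the center L sits 7.3 in from both sides at L = (30.80, 19.20). That places the tangent points at B = (38.10, 19.20) on PB and H = (30.80, 26.50) on HW. Then |EH| = |H − E| = 40.63.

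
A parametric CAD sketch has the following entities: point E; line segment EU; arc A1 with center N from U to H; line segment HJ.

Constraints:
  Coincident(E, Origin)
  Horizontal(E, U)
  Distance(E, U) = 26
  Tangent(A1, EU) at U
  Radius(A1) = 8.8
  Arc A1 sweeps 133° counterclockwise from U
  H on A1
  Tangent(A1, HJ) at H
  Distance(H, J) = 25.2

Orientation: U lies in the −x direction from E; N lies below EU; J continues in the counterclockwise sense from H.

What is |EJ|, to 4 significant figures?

36.56

On A1, U sits at bearing 90° from N; a 133° counterclockwise sweep puts H at bearing 223°, so H = N + 8.8·(cos 223°, sin 223°) = (-32.44, -14.80). Since A1 is tangent to HJ there, NH ⟂ HJ, so HJ runs along (−sin 223°, cos 223°); with |HJ| = 25.2, J = (-15.25, -33.23). Then |EJ| = |J − E| = 36.56.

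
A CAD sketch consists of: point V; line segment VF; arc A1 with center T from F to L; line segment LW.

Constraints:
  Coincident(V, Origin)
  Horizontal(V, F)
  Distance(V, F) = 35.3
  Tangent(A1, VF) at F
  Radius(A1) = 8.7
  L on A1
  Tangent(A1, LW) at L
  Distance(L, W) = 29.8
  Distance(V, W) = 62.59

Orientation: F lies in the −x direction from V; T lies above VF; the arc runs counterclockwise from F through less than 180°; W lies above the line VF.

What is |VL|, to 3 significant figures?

33.3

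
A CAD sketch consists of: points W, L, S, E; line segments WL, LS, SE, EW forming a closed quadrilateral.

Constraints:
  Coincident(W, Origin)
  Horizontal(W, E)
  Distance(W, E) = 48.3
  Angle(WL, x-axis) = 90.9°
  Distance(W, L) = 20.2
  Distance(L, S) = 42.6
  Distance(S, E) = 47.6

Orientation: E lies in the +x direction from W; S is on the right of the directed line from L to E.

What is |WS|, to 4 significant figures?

22.74

Checks: |LS| = 42.60 ✓; |SE| = 47.60 ✓.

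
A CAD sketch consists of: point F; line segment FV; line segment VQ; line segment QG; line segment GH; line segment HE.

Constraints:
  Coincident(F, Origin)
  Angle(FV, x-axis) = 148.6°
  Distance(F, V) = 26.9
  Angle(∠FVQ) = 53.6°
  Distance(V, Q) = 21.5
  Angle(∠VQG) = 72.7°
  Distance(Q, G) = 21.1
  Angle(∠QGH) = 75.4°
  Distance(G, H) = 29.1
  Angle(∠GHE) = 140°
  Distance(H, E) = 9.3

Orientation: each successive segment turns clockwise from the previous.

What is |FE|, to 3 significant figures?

38.3

F is at the origin; FV runs at 148.6° with length 26.9, so V = (-23.0, 14.0). ∠FVQ = 53.6° gives VQ at 22.2° from the x-axis; with |VQ| = 21.5, Q = (-3.05, 22.1). ∠VQG = 72.7° gives QG at -85.1° from the x-axis; with |QG| = 21.1, G = (-1.25, 1.12). ∠QGH = 75.4° gives GH at 170° from the x-axis; with |GH| = 29.1, H = (-29.9, 6.02). ∠GHE = 140.0° gives HE at 130° from the x-axis; with |HE| = 9.3, E = (-36.0, 13.1). Then |FE| = |E − F| = 38.3.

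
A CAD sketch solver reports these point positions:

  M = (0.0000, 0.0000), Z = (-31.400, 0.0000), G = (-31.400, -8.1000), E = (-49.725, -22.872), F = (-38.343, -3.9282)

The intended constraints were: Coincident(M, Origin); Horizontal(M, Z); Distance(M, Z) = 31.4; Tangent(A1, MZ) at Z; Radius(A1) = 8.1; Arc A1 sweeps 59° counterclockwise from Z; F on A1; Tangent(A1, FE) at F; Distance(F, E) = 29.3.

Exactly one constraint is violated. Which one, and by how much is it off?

Distance(F, E) = 29.3 — off by 7.20.

M = (0.00, 0.00) ✓; M.y = 0.00, Z.y = 0.00 ✓; |MZ| = 31.40 ✓; ∠(GZ, ZM) = 90.00° ✓; |GZ| = 8.100 ✓; bearing(G→F) − bearing(G→Z) = 59.00° ✓; |GF| = 8.100 ✓; ∠(GF, FE) = 90.00° ✓; |FE| = 22.10 ✗.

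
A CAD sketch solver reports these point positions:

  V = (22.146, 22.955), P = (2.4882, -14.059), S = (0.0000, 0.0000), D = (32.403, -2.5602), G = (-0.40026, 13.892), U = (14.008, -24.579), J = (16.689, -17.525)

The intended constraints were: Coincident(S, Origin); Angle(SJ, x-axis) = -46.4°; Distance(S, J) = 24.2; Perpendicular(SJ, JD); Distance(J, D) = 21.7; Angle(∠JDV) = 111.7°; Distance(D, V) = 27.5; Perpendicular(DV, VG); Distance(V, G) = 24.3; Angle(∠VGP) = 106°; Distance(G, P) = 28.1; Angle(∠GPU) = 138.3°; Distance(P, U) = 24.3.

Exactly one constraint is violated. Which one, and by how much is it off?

Distance(P, U) = 24.3 — off by 8.70.

S = (0.00, 0.00) ✓; SJ at -46.40° ✓; |SJ| = 24.20 ✓; ∠(SJ, JD) = 90.00° ✓; |JD| = 21.70 ✓; ∠JDV = 111.7° ✓; |DV| = 27.50 ✓; ∠(DV, VG) = 90.00° ✓; |VG| = 24.30 ✓; ∠VGP = 106.0° ✓; |GP| = 28.10 ✓; ∠GPU = 138.3° ✓; |PU| = 15.60 ✗.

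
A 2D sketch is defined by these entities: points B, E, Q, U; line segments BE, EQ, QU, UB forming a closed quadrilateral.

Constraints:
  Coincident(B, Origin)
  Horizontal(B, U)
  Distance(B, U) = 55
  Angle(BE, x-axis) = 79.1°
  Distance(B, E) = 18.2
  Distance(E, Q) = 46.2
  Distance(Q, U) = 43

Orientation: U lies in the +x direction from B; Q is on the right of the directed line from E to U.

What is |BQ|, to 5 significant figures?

32.269

Checks: |EQ| = 46.20 ✓; |QU| = 43.00 ✓.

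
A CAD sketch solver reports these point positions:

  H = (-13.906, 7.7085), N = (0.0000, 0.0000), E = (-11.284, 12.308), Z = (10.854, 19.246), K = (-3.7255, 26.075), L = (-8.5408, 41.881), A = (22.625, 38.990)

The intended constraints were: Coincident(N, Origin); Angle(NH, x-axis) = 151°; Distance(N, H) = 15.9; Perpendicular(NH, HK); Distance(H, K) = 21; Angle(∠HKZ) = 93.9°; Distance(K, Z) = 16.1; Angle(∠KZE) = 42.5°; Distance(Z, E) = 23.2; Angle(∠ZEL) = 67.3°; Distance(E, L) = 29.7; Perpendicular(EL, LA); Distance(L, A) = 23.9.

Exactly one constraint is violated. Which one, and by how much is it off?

Distance(L, A) = 23.9 — off by 7.40.

N = (0.00, 0.00) ✓; NH at 151.0° ✓; |NH| = 15.90 ✓; ∠(NH, HK) = 90.00° ✓; |HK| = 21.00 ✓; ∠HKZ = 93.90° ✓; |KZ| = 16.10 ✓; ∠KZE = 42.50° ✓; |ZE| = 23.20 ✓; ∠ZEL = 67.30° ✓; |EL| = 29.70 ✓; ∠(EL, LA) = 90.00° ✓; |LA| = 31.30 ✗.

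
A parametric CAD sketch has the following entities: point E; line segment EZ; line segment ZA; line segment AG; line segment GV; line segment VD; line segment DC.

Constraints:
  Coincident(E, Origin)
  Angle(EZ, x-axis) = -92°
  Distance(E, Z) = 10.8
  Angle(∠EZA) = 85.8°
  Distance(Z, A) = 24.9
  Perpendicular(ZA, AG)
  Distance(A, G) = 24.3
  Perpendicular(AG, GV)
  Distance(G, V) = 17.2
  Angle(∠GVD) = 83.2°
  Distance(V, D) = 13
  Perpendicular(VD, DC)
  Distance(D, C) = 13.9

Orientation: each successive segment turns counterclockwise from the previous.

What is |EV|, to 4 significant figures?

15.19

ZA ⟂ AG, so AG runs at 92.20°; with |AG| = 24.3, G = (23.57, 14.44). AG ⟂ GV, so GV runs at -177.8°; with |GV| = 17.2, V = (6.385, 13.78). Then |EV| = |V − E| = 15.19.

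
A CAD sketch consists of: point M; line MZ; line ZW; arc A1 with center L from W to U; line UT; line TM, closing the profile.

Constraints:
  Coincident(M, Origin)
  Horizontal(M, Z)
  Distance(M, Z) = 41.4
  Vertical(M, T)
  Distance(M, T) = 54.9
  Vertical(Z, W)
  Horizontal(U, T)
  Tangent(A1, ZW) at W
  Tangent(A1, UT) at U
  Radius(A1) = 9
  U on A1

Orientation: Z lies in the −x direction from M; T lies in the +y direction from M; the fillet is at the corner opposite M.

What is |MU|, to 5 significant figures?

63.748

M is at the origin; MZ is horizontal with |MZ| = 41.4 and Z on the −x side, so Z = (-41.400, 0.0000). M and T share the same x with |MT| = 54.9 and T on the +y side, so T = (0.0000, 54.900). The virtual corner opposite M is at (-41.400, 54.900). A1 meets ZW tangentially, so LW is at right angles to ZW and tangency of A1 to UT means the radius LU is perpendicular to UT, with radius 9.0, so the center L sits 9.0 in from both sides at L = (-32.400, 45.900). That places the tangent points at W = (-41.400, 45.900) on ZW and U = (-32.400, 54.900) on UT. Then |MU| = |U − M| = 63.748.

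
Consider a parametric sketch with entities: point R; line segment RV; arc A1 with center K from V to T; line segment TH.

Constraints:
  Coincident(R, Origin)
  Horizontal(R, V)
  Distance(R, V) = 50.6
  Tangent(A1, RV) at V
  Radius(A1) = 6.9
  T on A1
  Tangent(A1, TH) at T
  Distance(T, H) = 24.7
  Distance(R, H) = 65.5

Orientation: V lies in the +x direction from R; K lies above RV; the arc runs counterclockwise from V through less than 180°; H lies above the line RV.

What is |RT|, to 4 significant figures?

57.92

Checks: R.y = 0.00, V.y = 0.00 ✓; ∠(KV, VR) = 90.00° ✓; |KT| = 6.900 ✓; ∠(KT, TH) = 90.00° ✓; |TH| = 24.70 ✓; |RH| = 65.50 ✓.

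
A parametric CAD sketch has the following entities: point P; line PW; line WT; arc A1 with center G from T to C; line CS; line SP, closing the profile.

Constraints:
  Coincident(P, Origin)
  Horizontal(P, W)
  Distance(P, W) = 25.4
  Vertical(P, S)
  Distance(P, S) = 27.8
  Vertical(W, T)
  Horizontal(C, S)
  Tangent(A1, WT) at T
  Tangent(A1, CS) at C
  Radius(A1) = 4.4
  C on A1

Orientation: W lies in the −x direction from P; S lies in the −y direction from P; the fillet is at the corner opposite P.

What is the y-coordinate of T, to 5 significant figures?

-23.400

P is at the origin; PW is horizontal with |PW| = 25.4 and W on the −x side, so W = (-25.400, 0.0000). PS is vertical with |PS| = 27.8 and S on the −y side, so S = (0.0000, -27.800). The virtual corner opposite P is at (-25.400, -27.800). A1 meets WT tangentially, so GT is at right angles to WT and A1 meets CS tangentially, so GC is at right angles to CS, with radius 4.4, so the center G sits 4.4 in from both sides at G = (-21.000, -23.400). That places the tangent points at T = (-25.400, -23.400) on WT and C = (-21.000, -27.800) on CS. So T.y = -23.400.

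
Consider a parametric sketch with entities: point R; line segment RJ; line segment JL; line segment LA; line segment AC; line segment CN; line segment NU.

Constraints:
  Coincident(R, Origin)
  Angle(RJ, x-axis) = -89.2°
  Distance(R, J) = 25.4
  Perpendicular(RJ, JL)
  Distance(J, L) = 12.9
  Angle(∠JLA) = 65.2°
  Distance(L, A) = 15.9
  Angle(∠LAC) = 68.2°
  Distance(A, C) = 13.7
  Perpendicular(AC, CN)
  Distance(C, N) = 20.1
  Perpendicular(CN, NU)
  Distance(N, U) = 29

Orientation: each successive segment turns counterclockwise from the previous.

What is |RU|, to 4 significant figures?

34.19

R is at the origin; RJ runs at -89.2° with length 25.4, so J = (0.3546, -25.40). The perpendicularity gives JL at right angles to RJ, so JL runs at 0.8000°; with |JL| = 12.9, L = (13.25, -25.22). ∠JLA = 65.2° gives LA at 115.6° from the x-axis; with |LA| = 15.9, A = (6.383, -10.88). ∠LAC = 68.2° gives AC at -132.6° from the x-axis; with |AC| = 13.7, C = (-2.890, -20.96). AC ⟂ CN, so CN runs at -42.60°; with |CN| = 20.1, N = (11.91, -34.57). CN is perpendicular to NU, so NU runs at 47.40°; with |NU| = 29.0, U = (31.53, -13.22). Then |RU| = |U − R| = 34.19.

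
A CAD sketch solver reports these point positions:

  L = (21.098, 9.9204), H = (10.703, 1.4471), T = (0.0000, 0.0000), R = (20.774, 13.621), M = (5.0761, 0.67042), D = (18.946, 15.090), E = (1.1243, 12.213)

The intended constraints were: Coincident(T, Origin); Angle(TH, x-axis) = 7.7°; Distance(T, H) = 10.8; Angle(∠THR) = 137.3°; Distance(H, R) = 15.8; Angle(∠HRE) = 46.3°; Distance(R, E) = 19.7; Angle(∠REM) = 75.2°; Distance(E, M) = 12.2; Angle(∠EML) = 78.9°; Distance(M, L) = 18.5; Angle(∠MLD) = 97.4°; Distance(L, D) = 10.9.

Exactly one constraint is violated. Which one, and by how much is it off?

Distance(L, D) = 10.9 — off by 5.30.

T = (0.00, 0.00) ✓; TH at 7.700° ✓; |TH| = 10.80 ✓; ∠THR = 137.3° ✓; |HR| = 15.80 ✓; ∠HRE = 46.30° ✓; |RE| = 19.70 ✓; ∠REM = 75.20° ✓; |EM| = 12.20 ✓; ∠EML = 78.90° ✓; |ML| = 18.50 ✓; ∠MLD = 97.40° ✓; |LD| = 5.600 ✗.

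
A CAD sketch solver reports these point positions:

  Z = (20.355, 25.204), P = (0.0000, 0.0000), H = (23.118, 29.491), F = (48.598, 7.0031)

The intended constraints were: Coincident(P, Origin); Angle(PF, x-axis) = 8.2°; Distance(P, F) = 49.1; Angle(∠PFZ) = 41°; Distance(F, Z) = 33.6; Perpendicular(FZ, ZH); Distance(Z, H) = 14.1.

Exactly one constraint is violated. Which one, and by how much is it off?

Distance(Z, H) = 14.1 — off by 9.00.

P = (0.00, 0.00) ✓; PF at 8.200° ✓; |PF| = 49.10 ✓; ∠PFZ = 41.00° ✓; |FZ| = 33.60 ✓; ∠(FZ, ZH) = 90.00° ✓; |ZH| = 5.100 ✗.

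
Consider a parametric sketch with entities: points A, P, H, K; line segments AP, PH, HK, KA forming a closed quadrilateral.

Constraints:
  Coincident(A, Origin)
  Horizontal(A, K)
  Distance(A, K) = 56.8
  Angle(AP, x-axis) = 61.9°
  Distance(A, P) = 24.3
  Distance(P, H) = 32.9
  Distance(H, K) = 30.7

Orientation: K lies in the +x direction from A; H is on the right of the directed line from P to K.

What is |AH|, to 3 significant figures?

28.1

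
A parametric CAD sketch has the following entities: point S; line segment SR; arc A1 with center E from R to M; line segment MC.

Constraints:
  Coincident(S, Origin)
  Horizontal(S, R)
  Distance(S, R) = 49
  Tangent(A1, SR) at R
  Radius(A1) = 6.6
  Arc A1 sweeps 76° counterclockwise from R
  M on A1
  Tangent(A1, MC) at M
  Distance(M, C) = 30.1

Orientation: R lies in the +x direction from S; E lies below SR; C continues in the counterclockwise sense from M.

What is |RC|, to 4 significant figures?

36.85

S is at the origin; S and R share the same y with |SR| = 49.0 and R on the +x side, so R = (49.00, 0.000). Since A1 is tangent to SR there, ER ⟂ SR, so E = R + (0, -6.6) = (49.00, -6.600). On A1, R sits at bearing 90° from E; a 76° counterclockwise sweep puts M at bearing 166°, so M = E + 6.6·(cos 166°, sin 166°) = (42.60, -5.003). Since A1 is tangent to MC there, EM ⟂ MC, so MC runs along (−sin 166°, cos 166°); with |MC| = 30.1, C = (35.31, -34.21). Then |RC| = |C − R| = 36.85.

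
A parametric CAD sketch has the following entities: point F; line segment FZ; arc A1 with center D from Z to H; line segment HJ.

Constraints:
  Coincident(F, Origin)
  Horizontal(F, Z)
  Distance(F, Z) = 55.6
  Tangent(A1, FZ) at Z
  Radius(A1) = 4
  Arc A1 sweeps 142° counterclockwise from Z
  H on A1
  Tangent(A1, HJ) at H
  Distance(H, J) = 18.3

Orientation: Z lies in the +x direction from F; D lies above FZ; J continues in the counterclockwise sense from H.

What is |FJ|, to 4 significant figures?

47.37

On A1, Z sits at bearing -90° from D; a 142° counterclockwise sweep puts H at bearing 52°, so H = D + 4.0·(cos 52°, sin 52°) = (58.06, 7.152). The tangent condition forces DH to be normal to HJ, so HJ runs along (−sin 52°, cos 52°); with |HJ| = 18.3, J = (43.64, 18.42). Then |FJ| = |J − F| = 47.37.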